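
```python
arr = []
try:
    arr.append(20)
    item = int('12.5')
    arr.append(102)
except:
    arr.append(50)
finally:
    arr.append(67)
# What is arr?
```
[20, 50, 67]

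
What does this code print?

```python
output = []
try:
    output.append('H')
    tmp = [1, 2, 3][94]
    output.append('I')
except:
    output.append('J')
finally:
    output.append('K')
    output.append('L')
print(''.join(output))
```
HJKL

Code before exception runs, then except, then all of finally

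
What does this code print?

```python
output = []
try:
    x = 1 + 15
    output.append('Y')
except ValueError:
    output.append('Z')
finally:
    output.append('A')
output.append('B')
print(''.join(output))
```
YAB

finally runs after normal execution too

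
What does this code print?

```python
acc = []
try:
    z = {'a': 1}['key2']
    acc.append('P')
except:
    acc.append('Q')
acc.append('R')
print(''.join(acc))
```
QR

Exception raised in try, caught by bare except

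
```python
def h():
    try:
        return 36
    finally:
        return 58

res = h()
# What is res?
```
58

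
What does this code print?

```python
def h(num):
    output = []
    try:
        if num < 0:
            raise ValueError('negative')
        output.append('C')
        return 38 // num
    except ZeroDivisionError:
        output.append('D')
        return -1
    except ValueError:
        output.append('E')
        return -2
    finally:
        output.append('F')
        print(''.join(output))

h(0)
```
CDF

num=0 causes ZeroDivisionError, caught, finally prints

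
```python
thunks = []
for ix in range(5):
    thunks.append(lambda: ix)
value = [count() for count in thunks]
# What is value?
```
[4, 4, 4, 4, 4]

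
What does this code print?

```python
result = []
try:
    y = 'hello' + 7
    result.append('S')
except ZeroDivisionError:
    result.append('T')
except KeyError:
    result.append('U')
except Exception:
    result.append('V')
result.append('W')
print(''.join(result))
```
VW

TypeError not specifically caught, falls to Exception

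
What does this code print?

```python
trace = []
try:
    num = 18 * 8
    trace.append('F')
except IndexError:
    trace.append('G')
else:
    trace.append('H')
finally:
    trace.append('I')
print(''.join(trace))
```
FHI

else runs before finally when no exception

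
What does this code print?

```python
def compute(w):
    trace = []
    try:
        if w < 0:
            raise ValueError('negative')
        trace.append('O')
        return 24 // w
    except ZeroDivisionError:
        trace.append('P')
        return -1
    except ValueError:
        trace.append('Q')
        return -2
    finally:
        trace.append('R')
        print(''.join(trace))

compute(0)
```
OPR

w=0 causes ZeroDivisionError, caught, finally prints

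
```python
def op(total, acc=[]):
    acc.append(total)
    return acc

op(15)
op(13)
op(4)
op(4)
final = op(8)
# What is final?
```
[15, 13, 4, 4, 8]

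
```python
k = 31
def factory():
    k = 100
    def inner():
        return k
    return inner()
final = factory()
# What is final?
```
100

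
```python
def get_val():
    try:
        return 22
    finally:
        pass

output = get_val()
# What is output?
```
22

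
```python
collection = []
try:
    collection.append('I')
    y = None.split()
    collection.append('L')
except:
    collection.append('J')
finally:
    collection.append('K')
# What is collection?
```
['I', 'J', 'K']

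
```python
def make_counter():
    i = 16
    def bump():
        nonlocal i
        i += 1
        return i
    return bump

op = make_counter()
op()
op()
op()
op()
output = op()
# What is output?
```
21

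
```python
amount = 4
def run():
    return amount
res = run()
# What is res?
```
4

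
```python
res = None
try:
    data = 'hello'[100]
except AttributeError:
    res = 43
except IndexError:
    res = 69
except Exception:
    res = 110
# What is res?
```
69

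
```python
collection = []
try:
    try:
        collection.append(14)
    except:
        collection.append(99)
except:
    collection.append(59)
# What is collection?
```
[14]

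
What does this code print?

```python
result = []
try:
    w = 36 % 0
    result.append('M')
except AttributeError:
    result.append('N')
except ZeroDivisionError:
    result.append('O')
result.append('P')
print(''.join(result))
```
OP

ZeroDivisionError is caught by its specific handler, not AttributeError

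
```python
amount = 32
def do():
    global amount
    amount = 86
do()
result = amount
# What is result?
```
86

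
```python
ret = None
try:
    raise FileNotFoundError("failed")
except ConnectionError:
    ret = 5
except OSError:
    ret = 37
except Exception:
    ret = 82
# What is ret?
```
37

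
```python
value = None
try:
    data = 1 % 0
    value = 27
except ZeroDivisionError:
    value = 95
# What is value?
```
95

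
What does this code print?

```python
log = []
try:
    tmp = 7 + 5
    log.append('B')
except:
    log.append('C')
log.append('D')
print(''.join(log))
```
BD

No exception, try block completes normally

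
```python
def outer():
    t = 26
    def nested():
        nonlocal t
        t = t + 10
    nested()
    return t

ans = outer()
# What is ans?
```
36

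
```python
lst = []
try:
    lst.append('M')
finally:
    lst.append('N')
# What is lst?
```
['M', 'N']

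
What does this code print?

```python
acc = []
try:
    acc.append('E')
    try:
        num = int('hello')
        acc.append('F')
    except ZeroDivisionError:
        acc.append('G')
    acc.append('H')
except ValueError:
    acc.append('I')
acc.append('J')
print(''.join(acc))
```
EIJ

Inner handler doesn't match, propagates to outer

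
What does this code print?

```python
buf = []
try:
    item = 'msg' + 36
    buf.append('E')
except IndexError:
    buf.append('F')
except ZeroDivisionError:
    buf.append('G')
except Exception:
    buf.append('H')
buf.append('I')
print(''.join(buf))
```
HI

TypeError not specifically caught, falls to Exception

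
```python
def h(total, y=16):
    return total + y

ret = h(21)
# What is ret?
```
37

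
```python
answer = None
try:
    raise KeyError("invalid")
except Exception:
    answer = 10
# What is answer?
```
10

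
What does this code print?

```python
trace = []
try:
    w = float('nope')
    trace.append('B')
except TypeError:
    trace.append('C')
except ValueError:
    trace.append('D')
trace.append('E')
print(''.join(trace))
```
DE

ValueError is caught by its specific handler, not TypeError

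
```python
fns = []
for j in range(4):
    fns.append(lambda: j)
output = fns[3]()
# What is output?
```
3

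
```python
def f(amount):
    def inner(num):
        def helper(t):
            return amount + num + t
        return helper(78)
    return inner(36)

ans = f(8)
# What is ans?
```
122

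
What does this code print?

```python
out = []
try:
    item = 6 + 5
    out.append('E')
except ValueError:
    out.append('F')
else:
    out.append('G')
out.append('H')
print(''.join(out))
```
EGH

else block runs when no exception occurs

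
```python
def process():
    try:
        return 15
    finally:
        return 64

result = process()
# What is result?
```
64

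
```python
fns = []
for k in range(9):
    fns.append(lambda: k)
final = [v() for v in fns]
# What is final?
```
[8, 8, 8, 8, 8, 8, 8, 8, 8]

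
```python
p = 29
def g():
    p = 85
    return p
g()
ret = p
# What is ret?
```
29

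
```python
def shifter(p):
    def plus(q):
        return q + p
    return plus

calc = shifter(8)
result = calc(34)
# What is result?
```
42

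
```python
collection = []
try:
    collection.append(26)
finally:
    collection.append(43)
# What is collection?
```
[26, 43]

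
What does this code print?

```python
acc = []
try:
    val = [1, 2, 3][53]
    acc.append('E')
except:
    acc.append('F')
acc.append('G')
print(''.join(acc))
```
FG

Exception raised in try, caught by bare except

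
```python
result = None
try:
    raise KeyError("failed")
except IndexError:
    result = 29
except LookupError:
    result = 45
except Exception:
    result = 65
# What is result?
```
45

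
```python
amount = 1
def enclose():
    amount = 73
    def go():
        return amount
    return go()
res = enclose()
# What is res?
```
73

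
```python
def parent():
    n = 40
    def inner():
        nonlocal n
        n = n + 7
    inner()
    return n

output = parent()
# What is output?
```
47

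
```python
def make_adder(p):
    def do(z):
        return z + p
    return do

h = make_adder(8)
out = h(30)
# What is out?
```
38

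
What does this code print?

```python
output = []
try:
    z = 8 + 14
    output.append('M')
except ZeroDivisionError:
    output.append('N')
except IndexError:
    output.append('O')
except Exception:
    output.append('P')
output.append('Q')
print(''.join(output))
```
MQ

No exception, try block completes normally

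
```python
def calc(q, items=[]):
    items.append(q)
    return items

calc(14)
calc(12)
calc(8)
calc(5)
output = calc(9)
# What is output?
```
[14, 12, 8, 5, 9]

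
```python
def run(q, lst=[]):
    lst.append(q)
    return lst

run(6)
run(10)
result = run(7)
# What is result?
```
[6, 10, 7]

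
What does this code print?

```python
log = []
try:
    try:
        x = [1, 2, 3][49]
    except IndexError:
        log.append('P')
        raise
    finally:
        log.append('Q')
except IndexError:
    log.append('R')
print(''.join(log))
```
PQR

finally runs before re-raised exception propagates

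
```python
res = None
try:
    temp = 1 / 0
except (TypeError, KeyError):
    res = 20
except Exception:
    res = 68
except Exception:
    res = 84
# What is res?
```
68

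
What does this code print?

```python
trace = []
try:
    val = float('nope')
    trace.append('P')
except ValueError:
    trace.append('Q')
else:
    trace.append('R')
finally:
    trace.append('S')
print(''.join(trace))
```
QS

Exception: except runs, else skipped, finally runs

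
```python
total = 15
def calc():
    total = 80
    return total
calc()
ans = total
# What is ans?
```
15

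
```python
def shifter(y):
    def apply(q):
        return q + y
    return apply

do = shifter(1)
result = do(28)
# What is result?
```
29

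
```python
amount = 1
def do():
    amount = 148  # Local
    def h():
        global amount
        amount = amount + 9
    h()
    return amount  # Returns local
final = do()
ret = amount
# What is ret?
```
10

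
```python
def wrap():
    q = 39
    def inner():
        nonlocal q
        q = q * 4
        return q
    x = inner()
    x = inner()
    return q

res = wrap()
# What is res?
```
624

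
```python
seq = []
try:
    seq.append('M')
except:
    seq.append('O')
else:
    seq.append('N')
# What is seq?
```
['M', 'N']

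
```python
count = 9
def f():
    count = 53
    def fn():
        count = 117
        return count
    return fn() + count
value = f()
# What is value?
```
170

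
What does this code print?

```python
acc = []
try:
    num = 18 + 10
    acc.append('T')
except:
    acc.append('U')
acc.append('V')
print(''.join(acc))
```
TV

No exception, try block completes normally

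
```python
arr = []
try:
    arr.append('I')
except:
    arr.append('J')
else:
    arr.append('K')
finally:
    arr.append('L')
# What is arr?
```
['I', 'K', 'L']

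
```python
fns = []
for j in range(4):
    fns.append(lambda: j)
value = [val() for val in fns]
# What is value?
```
[3, 3, 3, 3]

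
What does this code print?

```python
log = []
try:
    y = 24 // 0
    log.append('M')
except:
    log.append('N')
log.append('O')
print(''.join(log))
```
NO

Exception raised in try, caught by bare except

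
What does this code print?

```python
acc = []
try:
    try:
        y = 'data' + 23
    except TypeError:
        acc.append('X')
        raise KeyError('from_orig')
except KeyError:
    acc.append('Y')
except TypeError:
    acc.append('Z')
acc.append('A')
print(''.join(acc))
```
XYA

KeyError raised and caught, original TypeError not re-raised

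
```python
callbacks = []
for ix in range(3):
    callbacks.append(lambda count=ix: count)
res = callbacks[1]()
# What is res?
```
1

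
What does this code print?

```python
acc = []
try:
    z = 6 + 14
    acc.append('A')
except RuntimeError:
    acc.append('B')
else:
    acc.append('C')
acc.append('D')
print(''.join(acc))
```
ACD

else block runs when no exception occurs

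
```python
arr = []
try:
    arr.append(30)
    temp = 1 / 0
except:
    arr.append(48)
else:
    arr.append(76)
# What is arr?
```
[30, 48]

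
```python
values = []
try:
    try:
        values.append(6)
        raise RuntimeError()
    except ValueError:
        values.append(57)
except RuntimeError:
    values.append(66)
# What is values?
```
[6, 66]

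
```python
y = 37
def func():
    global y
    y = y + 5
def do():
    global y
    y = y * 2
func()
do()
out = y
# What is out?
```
84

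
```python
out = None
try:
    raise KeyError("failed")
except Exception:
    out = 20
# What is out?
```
20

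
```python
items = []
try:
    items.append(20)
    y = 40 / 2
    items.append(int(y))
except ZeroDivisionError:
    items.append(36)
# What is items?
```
[20, 20]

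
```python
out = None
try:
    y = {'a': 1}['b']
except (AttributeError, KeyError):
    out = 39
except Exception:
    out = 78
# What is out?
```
39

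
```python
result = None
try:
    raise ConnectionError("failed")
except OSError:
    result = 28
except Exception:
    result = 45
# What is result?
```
28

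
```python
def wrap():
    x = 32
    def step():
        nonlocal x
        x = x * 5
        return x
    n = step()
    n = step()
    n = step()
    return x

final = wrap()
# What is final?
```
4000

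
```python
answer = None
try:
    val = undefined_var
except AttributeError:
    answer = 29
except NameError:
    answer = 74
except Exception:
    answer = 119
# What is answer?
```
74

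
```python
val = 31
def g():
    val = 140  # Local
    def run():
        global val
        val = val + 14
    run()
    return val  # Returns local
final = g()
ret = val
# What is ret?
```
45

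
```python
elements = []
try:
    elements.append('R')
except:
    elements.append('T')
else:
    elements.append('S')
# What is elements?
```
['R', 'S']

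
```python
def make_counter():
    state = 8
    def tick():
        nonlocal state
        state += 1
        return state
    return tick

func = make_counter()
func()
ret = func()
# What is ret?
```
10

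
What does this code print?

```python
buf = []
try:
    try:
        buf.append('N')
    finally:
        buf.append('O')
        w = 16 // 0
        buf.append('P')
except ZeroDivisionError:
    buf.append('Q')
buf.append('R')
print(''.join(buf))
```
NOQR

Exception in inner finally caught by outer except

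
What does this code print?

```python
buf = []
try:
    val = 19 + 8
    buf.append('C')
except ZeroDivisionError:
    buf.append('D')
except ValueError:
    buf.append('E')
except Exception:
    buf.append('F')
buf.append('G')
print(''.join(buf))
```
CG

No exception, try block completes normally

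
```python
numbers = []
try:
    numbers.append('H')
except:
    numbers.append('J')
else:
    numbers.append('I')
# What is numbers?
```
['H', 'I']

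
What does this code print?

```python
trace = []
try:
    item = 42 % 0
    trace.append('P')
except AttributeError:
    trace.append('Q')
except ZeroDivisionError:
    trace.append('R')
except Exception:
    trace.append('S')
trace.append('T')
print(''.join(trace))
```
RT

ZeroDivisionError matches before generic Exception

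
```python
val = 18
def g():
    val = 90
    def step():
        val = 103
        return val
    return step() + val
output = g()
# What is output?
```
193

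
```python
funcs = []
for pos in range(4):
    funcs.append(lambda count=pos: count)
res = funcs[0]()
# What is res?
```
0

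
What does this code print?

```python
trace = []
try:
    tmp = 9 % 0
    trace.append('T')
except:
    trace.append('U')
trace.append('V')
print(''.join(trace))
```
UV

Exception raised in try, caught by bare except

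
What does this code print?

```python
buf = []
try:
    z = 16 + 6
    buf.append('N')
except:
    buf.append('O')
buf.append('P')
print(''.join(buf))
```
NP

No exception, try block completes normally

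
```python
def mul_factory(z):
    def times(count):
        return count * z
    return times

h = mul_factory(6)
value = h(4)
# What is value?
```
24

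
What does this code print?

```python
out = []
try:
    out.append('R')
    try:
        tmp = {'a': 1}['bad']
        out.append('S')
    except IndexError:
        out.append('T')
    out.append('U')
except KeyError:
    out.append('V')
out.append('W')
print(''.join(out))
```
RVW

Inner handler doesn't match, propagates to outer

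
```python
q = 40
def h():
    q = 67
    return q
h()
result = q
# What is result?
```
40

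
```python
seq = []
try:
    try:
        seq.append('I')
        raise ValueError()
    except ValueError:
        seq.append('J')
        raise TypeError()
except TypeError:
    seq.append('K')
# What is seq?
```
['I', 'J', 'K']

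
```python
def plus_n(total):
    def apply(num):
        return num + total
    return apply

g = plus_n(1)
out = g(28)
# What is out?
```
29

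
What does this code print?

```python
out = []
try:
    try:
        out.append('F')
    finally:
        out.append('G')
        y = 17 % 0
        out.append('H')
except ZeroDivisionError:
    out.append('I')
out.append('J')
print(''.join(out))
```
FGIJ

Exception in inner finally caught by outer except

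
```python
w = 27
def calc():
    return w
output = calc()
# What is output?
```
27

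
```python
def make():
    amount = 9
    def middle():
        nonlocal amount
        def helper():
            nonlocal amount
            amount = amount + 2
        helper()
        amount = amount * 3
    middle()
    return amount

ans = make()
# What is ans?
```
33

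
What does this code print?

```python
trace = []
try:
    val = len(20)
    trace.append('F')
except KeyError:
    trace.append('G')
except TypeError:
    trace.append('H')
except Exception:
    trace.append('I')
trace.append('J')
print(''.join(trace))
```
HJ

TypeError matches before generic Exception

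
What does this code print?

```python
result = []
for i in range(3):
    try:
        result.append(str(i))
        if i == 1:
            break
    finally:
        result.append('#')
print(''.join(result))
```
0#1#

finally runs even when breaking out of loop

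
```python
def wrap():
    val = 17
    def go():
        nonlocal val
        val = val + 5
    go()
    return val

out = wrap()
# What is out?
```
22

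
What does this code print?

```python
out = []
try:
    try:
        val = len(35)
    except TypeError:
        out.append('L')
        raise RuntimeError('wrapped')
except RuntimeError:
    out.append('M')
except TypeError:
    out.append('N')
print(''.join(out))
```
LM

New RuntimeError raised, caught by outer RuntimeError handler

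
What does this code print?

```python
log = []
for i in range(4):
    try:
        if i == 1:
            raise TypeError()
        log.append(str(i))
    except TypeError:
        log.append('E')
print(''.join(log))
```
0E23

Exception on i=1 caught, loop continues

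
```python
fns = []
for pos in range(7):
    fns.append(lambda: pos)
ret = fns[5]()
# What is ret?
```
6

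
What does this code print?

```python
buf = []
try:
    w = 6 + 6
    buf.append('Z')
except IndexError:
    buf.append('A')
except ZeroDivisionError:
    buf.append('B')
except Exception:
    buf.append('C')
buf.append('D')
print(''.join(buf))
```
ZD

No exception, try block completes normally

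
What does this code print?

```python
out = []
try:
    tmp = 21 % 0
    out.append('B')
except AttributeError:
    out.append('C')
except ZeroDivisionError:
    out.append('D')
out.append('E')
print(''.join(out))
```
DE

ZeroDivisionError is caught by its specific handler, not AttributeError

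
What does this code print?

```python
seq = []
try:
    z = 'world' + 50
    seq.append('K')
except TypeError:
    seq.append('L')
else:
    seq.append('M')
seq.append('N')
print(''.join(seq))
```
LN

else block skipped when exception is caught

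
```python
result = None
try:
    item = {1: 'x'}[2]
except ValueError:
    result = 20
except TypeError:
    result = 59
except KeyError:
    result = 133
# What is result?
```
133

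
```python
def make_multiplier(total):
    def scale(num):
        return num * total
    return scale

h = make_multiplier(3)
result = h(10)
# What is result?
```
30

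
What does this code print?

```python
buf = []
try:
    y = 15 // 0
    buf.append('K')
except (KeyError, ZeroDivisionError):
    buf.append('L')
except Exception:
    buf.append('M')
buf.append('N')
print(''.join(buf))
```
LN

ZeroDivisionError matches tuple containing it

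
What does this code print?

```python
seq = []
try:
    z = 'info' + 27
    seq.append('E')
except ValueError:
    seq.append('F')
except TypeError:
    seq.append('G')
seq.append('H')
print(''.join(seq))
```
GH

TypeError is caught by its specific handler, not ValueError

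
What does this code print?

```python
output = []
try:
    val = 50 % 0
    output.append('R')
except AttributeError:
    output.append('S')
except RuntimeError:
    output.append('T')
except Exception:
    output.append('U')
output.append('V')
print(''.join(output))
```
UV

ZeroDivisionError not specifically caught, falls to Exception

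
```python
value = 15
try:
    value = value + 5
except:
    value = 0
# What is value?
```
20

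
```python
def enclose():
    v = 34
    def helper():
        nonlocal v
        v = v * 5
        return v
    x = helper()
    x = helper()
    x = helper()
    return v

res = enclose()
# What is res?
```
4250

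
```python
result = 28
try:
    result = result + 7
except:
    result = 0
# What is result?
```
35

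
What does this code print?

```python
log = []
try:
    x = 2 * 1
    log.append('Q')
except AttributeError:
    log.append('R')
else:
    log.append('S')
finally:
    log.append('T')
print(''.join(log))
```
QST

else runs before finally when no exception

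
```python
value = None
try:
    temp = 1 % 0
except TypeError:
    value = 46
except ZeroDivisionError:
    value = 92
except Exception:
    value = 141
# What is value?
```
92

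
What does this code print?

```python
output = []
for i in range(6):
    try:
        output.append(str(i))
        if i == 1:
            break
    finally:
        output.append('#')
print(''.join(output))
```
0#1#

finally runs even when breaking out of loop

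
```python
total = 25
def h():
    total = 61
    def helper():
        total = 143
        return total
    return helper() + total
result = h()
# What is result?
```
204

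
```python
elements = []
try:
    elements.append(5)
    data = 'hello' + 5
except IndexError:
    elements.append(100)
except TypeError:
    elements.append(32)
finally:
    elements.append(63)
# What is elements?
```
[5, 32, 63]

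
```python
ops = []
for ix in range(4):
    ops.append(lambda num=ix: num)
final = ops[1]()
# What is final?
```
1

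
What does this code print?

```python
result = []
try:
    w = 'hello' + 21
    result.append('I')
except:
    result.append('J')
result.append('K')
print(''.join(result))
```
JK

Exception raised in try, caught by bare except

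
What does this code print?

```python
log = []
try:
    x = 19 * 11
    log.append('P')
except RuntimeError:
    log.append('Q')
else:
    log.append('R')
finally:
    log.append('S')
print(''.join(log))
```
PRS

else runs before finally when no exception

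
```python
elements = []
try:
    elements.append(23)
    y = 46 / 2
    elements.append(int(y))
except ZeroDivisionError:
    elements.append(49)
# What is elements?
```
[23, 23]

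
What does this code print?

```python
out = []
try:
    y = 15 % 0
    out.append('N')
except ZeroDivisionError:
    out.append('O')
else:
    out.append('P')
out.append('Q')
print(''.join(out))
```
OQ

else block skipped when exception is caught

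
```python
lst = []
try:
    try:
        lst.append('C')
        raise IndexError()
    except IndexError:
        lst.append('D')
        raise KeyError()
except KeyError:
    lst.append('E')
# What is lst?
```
['C', 'D', 'E']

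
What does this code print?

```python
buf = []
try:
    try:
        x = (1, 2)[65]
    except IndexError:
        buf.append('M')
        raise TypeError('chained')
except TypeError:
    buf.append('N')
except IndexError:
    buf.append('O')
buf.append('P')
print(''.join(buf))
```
MNP

TypeError raised and caught, original IndexError not re-raised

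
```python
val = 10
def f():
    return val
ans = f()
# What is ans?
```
10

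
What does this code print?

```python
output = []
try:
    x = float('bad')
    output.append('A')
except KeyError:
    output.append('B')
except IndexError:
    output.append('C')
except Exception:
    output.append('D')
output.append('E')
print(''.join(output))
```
DE

ValueError not specifically caught, falls to Exception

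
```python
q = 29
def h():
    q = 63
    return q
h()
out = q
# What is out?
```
29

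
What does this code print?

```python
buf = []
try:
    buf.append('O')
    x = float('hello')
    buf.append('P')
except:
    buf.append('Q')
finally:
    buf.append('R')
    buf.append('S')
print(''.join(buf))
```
OQRS

Code before exception runs, then except, then all of finally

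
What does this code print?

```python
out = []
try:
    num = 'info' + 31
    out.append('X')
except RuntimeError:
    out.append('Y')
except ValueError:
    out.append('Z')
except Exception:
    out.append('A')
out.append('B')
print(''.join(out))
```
AB

TypeError not specifically caught, falls to Exception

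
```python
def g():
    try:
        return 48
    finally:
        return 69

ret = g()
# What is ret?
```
69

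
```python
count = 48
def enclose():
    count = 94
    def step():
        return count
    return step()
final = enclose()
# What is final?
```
94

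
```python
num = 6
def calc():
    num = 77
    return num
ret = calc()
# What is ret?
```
77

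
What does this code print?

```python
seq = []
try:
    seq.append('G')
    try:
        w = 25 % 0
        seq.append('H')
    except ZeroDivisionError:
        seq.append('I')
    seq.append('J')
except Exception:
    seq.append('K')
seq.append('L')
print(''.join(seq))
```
GIJL

Inner exception caught by inner handler, outer continues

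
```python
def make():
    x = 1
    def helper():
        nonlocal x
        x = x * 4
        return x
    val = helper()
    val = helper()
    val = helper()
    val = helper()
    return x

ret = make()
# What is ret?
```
256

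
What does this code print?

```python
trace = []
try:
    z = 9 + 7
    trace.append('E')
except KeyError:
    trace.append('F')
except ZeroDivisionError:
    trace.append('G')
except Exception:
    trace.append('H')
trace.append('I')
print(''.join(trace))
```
EI

No exception, try block completes normally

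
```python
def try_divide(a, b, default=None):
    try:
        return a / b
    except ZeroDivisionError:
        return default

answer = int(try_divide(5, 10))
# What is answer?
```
0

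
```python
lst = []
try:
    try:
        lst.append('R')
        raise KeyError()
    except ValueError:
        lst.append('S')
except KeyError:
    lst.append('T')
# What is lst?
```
['R', 'T']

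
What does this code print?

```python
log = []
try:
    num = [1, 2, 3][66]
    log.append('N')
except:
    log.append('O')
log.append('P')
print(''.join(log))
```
OP

Exception raised in try, caught by bare except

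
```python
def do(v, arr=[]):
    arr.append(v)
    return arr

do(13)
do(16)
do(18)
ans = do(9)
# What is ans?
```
[13, 16, 18, 9]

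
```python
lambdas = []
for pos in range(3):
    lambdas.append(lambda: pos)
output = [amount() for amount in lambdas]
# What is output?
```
[2, 2, 2]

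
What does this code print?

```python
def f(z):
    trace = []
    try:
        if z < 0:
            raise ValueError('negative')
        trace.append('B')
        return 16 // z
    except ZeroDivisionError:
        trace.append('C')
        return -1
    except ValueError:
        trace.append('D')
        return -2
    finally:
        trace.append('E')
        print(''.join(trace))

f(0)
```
BCE

z=0 causes ZeroDivisionError, caught, finally prints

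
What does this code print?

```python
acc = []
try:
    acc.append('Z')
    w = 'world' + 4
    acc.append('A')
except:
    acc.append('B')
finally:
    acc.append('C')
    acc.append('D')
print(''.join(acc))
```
ZBCD

Code before exception runs, then except, then all of finally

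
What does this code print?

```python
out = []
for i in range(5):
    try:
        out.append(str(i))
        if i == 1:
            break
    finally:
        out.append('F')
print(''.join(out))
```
0F1F

finally runs even when breaking out of loop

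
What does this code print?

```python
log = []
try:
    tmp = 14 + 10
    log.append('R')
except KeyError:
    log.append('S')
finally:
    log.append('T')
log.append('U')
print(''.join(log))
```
RTU

finally runs after normal execution too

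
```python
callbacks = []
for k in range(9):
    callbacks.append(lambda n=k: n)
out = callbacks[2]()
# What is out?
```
2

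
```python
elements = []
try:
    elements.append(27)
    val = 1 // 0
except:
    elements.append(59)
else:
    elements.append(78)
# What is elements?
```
[27, 59]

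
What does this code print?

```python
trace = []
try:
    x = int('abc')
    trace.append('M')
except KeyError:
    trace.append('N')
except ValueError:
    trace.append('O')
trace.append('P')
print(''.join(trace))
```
OP

ValueError is caught by its specific handler, not KeyError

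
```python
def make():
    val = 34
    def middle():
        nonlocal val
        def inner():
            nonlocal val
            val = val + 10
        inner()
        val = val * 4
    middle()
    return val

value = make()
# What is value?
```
176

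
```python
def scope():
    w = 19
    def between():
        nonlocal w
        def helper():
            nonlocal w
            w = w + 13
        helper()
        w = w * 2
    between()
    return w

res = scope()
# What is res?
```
64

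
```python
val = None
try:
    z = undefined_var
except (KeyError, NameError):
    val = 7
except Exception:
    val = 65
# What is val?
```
7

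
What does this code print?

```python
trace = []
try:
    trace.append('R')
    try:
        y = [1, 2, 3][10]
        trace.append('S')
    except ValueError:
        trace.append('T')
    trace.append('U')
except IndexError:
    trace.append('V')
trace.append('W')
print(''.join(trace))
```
RVW

Inner handler doesn't match, propagates to outer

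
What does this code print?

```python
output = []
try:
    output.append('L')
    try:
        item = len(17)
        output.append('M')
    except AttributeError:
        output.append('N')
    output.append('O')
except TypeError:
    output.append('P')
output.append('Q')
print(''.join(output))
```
LPQ

Inner handler doesn't match, propagates to outer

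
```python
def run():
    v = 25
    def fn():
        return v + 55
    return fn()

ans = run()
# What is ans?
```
80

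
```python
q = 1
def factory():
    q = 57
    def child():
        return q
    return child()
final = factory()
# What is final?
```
57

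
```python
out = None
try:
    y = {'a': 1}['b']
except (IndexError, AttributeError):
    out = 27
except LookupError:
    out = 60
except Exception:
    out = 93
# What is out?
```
60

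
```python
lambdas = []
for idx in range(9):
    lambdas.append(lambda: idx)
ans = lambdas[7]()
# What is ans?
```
8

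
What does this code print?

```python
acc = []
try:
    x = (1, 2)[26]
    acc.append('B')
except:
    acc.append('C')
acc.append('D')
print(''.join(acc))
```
CD

Exception raised in try, caught by bare except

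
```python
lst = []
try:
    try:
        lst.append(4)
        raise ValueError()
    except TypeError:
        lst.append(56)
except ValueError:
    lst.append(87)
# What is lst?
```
[4, 87]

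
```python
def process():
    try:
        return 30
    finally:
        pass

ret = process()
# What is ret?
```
30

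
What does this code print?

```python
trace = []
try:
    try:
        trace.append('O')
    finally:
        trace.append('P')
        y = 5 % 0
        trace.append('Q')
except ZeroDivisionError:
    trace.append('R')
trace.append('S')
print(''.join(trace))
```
OPRS

Exception in inner finally caught by outer except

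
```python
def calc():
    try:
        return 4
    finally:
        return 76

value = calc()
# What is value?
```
76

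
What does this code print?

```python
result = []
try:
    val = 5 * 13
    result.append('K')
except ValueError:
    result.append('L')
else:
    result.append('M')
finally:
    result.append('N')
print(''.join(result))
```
KMN

else runs before finally when no exception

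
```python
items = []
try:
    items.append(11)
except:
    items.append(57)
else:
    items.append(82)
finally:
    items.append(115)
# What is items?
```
[11, 82, 115]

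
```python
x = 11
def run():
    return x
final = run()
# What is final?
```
11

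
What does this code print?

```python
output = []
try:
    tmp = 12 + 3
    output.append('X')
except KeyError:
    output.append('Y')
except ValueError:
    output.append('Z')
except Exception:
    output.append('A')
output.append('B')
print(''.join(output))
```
XB

No exception, try block completes normally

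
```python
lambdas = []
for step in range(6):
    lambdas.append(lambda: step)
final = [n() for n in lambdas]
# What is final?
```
[5, 5, 5, 5, 5, 5]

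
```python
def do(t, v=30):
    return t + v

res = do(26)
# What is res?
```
56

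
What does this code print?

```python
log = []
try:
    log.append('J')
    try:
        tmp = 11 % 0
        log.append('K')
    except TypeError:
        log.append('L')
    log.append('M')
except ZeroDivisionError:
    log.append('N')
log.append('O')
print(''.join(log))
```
JNO

Inner handler doesn't match, propagates to outer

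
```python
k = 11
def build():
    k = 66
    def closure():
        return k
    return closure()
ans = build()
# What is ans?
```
66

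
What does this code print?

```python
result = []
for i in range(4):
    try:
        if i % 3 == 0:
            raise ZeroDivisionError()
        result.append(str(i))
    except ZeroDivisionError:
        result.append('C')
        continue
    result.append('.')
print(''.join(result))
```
C1.2.C

continue in except skips rest of loop body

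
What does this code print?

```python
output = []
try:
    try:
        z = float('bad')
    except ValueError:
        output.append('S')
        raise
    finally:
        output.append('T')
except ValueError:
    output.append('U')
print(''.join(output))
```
STU

finally runs before re-raised exception propagates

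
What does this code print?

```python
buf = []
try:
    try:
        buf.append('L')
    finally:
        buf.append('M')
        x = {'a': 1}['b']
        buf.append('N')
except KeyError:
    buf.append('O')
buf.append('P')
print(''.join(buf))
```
LMOP

Exception in inner finally caught by outer except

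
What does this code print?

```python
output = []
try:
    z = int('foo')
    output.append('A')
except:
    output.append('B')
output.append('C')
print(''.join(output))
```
BC

Exception raised in try, caught by bare except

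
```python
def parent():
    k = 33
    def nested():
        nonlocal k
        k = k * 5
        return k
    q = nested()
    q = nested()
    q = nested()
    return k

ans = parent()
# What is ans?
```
4125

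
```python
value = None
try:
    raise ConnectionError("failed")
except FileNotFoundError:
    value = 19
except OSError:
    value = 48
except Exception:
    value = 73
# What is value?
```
48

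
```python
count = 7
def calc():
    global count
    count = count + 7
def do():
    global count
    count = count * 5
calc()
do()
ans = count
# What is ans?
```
70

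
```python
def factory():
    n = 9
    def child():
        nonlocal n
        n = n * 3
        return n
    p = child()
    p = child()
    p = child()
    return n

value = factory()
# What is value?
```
243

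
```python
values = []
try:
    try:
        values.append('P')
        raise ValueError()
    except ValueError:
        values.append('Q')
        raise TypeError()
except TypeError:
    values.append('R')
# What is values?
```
['P', 'Q', 'R']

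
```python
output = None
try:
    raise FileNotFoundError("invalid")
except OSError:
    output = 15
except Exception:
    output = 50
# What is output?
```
15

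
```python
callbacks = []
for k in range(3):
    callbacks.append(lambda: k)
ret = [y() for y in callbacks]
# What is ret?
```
[2, 2, 2]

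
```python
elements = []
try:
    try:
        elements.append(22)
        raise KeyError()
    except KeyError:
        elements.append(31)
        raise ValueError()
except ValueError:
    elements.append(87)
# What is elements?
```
[22, 31, 87]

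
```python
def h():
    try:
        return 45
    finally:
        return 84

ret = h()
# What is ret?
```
84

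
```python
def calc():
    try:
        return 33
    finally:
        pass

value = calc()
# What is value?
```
33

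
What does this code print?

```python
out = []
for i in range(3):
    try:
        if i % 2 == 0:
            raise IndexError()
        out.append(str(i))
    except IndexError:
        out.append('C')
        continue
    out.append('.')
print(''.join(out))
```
C1.C

continue in except skips rest of loop body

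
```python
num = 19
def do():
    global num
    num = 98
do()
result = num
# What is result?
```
98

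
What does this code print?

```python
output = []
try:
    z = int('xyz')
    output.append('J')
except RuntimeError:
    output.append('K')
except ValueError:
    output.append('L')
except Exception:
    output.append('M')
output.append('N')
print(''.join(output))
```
LN

ValueError matches before generic Exception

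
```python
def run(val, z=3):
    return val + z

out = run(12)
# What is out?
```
15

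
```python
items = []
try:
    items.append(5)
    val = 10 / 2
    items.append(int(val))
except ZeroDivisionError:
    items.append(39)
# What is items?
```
[5, 5]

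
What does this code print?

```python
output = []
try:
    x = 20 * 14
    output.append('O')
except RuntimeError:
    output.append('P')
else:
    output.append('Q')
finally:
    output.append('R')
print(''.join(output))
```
OQR

else runs before finally when no exception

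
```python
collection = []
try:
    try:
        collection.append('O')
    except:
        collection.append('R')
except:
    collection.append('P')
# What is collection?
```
['O']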